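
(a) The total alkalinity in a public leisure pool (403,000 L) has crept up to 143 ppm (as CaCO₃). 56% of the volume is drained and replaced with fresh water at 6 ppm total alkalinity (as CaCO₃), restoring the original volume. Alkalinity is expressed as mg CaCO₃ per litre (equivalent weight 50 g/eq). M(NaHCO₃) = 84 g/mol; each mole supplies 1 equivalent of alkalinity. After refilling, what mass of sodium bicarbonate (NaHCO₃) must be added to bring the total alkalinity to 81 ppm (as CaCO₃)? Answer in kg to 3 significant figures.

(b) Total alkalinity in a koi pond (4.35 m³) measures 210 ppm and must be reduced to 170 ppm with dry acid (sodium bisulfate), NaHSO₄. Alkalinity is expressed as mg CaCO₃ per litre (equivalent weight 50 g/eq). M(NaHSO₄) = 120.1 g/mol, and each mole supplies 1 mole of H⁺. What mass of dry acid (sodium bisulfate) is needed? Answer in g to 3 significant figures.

(a) After draining 56% and refilling: 143 × 0.44 + 6 × 0.56 = 66.28 ppm.
(a) Deficit to target: 81 − 66.28 = 14.72 mg/L.
(a) As CaCO₃: 14.72 mg/L × 403,000 L = 5932 g; ÷ 50 g/eq ÷ 1 = 118.6 mol NaHCO₃.
(a) Mass: 118.6 × 84 = 9966 g.

(b) Volume: 4.35 m³ = 4,350 L.
(b) Alkalinity to neutralize: (210 − 170) = 40 mg/L as CaCO₃ × 4,350 L = 174 g as CaCO₃.
(b) Equivalents of H⁺ required: 174 ÷ 50 g/eq = 3.48 eq = 3.48 mol NaHSO₄.
(b) Mass of NaHSO₄: 3.48 × 120.1 = 417.9 g.

(a) 9.97 kg; (b) 418 g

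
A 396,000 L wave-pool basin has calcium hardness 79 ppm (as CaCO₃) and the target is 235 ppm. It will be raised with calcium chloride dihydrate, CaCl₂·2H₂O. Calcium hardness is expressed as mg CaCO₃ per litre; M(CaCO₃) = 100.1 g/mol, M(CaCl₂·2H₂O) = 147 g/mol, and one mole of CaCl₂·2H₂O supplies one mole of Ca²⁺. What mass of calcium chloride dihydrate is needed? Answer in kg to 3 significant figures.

Hardness to add: (235 − 79) = 156 mg/L as CaCO₃ × 396,000 L = 61,780 g as CaCO₃.
Moles of Ca²⁺ (1 mol Ca²⁺ ≡ 1 mol CaCO₃): 61,780 / 100.1 g/mol = 617.1 mol.
Mass of CaCl₂·2H₂O: 617.1 × 147 = 90,720 g.

90.7 kg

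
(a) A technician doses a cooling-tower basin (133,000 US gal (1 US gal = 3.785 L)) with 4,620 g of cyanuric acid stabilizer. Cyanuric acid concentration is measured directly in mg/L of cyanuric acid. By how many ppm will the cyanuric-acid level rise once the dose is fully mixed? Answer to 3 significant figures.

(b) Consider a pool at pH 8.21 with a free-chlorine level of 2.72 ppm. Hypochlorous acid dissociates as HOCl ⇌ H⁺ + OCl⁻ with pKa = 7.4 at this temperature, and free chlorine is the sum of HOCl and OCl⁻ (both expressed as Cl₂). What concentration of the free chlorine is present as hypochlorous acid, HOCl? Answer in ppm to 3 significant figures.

(a) 9.18 ppm; (b) 0.365 ppm

(a) Volume: 133,000 US gal × 3.785 L/gal = 503,405 L.
(a) Rise: 4,620 g / 503,405 L × 1000 = 9.178 mg/L.

(b) [OCl⁻]/[HOCl] = 10^(pH − pKa) = 10^(8.21 − 7.4) = 10^0.81 = 6.457.
(b) Fraction as HOCl = 1 / (1 + 6.457) = 0.1341.
(b) HOCl = 0.1341 × 2.72 ppm = 0.3648 ppm.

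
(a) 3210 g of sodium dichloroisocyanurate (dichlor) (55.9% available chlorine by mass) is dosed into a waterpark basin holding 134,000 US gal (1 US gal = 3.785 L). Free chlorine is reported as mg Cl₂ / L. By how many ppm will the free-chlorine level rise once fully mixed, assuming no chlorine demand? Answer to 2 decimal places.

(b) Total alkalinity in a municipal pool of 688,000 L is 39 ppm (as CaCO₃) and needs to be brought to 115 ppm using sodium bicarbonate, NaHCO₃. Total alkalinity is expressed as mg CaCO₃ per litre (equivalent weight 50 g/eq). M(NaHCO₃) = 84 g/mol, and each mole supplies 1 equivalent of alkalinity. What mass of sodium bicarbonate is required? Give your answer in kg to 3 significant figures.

(a) 3.54 ppm; (b) 87.8 kg

(a) Volume: 134,000 US gal × 3.785 L/gal = 507,190 L.
(a) Available chlorine delivered: 3210 g × 0.559 = 1794 g as Cl₂.
(a) Concentration rise: 1794 g / 507,190 L = 3.538 mg/L = 3.54 ppm.

(b) Alkalinity to add: (115 − 39) = 76 mg/L as CaCO₃ × 688,000 L = 52,290 g as CaCO₃.
(b) Equivalents: 52,290 g ÷ 50 g/eq = 1046 eq.
(b) NaHCO₃ supplies 1 eq per mole → 1046 mol.
(b) Mass: 1046 mol × 84 g/mol = 87,840 g.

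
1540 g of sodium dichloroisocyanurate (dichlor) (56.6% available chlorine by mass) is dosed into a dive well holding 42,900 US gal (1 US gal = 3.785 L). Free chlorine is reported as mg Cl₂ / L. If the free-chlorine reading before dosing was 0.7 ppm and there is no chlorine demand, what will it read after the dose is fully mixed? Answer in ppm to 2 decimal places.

Volume: 42,900 US gal × 3.785 L/gal = 162,376 L.
Available chlorine delivered: 1540 g × 0.566 = 871.6 g as Cl₂.
Concentration rise: 871.6 g / 162,376 L = 5.368 mg/L = 5.37 ppm.
Final FC: 0.7 + 5.37 = 6.07 ppm.

6.07 ppm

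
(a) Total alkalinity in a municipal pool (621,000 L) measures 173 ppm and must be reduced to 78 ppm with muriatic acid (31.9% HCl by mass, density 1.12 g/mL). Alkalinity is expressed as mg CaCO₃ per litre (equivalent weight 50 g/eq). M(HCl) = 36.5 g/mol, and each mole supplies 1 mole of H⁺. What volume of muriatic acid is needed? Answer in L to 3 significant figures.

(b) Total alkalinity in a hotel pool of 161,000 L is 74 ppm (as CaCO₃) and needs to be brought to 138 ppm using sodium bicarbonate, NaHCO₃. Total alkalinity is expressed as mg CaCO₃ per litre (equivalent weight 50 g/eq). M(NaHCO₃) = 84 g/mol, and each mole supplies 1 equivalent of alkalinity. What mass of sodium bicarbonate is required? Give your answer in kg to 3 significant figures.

(a) 121 L; (b) 17.3 kg

(a) Alkalinity to neutralize: (173 − 78) = 95 mg/L as CaCO₃ × 621,000 L = 59,000 g as CaCO₃.
(a) Equivalents of H⁺ required: 59,000 ÷ 50 g/eq = 1180 eq = 1180 mol HCl.
(a) Mass of HCl: 1180 × 36.5 = 43,070 g.
(a) Mass of 31.9% solution: 43,070 / 0.319 = 135,000 g.
(a) Volume: 135,000 g ÷ 1.12 g/mL = 120,500 mL.

(b) Alkalinity to add: (138 − 74) = 64 mg/L as CaCO₃ × 161,000 L = 10,300 g as CaCO₃.
(b) Equivalents: 10,300 g ÷ 50 g/eq = 206.1 eq.
(b) NaHCO₃ supplies 1 eq per mole → 206.1 mol.
(b) Mass: 206.1 mol × 84 g/mol = 17,310 g.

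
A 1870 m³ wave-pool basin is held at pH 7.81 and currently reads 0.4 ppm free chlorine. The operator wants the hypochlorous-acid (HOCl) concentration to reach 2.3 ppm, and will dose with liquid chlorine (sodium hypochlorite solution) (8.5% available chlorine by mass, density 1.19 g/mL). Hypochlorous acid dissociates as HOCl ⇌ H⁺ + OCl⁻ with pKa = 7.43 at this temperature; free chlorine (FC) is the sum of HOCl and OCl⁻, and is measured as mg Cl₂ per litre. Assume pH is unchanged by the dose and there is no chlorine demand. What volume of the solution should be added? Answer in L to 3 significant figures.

137 L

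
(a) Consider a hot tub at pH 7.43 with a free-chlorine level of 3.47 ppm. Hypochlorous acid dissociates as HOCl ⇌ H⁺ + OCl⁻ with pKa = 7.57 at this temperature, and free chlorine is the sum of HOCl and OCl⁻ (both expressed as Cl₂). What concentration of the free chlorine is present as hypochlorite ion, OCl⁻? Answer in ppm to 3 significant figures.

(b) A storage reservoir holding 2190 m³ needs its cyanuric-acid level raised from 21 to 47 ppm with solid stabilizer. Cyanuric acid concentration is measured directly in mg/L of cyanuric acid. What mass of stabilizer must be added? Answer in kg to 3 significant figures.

(a) 1.46 ppm; (b) 56.9 kg

(a) [OCl⁻]/[HOCl] = 10^(pH − pKa) = 10^(7.43 − 7.57) = 10^-0.14 = 0.7244.
(a) Fraction as HOCl = 1 / (1 + 0.7244) = 0.5799.
(a) OCl⁻ = (1 − 0.5799) × 3.47 ppm = 1.458 ppm.

(b) Volume: 2190 m³ = 2,190,000 L.
(b) CYA to add: (47 − 21) = 26 mg/L × 2,190,000 L = 56,940 g cyanuric acid.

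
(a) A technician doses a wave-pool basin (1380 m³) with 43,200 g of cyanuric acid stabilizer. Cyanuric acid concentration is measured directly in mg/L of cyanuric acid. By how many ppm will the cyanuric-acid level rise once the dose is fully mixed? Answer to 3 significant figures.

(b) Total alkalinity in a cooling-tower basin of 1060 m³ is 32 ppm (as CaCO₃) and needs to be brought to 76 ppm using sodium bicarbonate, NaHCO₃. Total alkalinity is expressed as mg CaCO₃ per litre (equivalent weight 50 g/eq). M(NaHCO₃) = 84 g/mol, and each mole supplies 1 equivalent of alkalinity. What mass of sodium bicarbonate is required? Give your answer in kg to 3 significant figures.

(a) Volume: 1380 m³ = 1,380,000 L.
(a) Rise: 43,200 g / 1,380,000 L × 1000 = 31.3 mg/L.

(b) Volume: 1060 m³ = 1,060,000 L.
(b) Alkalinity to add: (76 − 32) = 44 mg/L as CaCO₃ × 1,060,000 L = 46,640 g as CaCO₃.
(b) Equivalents: 46,640 g ÷ 50 g/eq = 932.8 eq.
(b) NaHCO₃ supplies 1 eq per mole → 932.8 mol.
(b) Mass: 932.8 mol × 84 g/mol = 78,360 g.

(a) 31.3 ppm; (b) 78.4 kg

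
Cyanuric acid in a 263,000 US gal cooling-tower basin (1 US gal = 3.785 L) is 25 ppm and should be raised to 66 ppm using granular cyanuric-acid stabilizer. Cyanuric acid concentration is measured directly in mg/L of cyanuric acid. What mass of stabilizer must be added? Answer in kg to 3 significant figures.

Volume: 263,000 US gal × 3.785 L/gal = 995,455 L.
CYA to add: (66 − 25) = 41 mg/L × 995,455 L = 40,810 g cyanuric acid.

40.8 kg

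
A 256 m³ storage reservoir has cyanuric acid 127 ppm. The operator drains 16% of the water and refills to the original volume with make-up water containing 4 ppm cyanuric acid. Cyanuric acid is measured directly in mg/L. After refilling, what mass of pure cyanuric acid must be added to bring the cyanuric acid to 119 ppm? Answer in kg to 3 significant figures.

2.99 kg

Volume: 256 m³ = 256,000 L.
After draining 16% and refilling: 127 × 0.84 + 4 × 0.16 = 107.32 ppm.
Deficit to target: 119 − 107.32 = 11.68 mg/L.
Mass: 11.68 mg/L × 256,000 L = 2990 g cyanuric acid.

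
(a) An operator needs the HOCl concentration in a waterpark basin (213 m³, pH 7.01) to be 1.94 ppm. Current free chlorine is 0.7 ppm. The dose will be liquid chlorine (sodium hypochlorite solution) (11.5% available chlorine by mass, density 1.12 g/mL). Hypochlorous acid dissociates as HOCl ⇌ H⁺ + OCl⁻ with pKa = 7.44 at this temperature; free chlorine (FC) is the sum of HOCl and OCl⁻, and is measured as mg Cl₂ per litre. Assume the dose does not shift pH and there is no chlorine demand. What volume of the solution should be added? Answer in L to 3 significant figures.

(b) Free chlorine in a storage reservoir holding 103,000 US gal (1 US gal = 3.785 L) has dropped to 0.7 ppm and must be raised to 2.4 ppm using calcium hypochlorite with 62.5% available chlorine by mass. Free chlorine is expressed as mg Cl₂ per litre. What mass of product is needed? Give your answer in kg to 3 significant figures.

(a) 3.24 L; (b) 1.06 kg

(a) Volume: 213 m³ = 213,000 L.
(a) [OCl⁻]/[HOCl] = 10^(pH − pKa) = 10^(7.01 − 7.44) = 0.3715; fraction as HOCl = 1/(1 + 0.3715) = 0.7291.
(a) Free chlorine required for 1.94 ppm HOCl: 1.94 / 0.7291 = 2.661 ppm.
(a) FC to add: 2.661 − 0.7 = 1.961 mg/L as Cl₂.
(a) Cl₂ equivalent: 1.961 mg/L × 213,000 L = 417.6 g.
(a) Product at 11.5% available Cl: 417.6 / 0.115 = 3632 g.
(a) Volume: 3632 g ÷ 1.12 g/mL = 3243 mL.

(b) Volume: 103,000 US gal × 3.785 L/gal = 389,855 L.
(b) Chlorine deficit: 2.4 − 0.7 = 1.7 ppm = 1.7 mg/L as Cl₂.
(b) Cl₂ equivalent needed: 1.7 mg/L × 389,855 L = 662,800 mg = 662.8 g.
(b) Product at 62.5% available chlorine: 662.8 / 0.625 = 1060 g.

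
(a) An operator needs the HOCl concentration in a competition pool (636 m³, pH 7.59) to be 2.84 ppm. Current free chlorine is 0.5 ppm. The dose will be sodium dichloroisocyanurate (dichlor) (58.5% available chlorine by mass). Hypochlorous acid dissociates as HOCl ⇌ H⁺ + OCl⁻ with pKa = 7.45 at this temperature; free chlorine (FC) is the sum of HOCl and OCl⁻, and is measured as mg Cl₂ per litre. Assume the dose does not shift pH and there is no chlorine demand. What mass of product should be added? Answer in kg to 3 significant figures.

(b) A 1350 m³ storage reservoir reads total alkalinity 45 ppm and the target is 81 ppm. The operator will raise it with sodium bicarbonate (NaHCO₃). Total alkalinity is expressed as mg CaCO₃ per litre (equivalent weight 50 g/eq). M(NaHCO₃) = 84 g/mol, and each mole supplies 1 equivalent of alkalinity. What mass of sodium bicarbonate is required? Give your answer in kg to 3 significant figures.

(a) 6.81 kg; (b) 81.6 kg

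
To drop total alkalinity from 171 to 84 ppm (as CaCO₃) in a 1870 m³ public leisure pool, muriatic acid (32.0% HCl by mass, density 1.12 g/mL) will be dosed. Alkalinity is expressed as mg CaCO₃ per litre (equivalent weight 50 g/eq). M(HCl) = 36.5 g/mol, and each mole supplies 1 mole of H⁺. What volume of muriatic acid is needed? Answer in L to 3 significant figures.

331 L

Volume: 1870 m³ = 1,870,000 L.
Alkalinity to neutralize: (171 − 84) = 87 mg/L as CaCO₃ × 1,870,000 L = 162,700 g as CaCO₃.
Equivalents of H⁺ required: 162,700 ÷ 50 g/eq = 3254 eq = 3254 mol HCl.
Mass of HCl: 3254 × 36.5 = 118,800 g.
Mass of 32.0% solution: 118,800 / 0.32 = 371,100 g.
Volume: 371,100 g ÷ 1.12 g/mL = 331,400 mL.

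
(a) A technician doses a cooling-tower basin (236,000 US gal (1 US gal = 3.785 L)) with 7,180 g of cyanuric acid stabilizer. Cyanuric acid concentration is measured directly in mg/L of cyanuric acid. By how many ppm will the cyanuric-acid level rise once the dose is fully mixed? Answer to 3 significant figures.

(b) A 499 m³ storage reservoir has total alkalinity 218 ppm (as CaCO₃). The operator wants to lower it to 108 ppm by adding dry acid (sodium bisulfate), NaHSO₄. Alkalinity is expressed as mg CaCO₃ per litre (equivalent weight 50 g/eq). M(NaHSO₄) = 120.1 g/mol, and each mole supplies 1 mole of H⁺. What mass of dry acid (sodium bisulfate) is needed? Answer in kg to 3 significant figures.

(a) Volume: 236,000 US gal × 3.785 L/gal = 893,260 L.
(a) Rise: 7,180 g / 893,260 L × 1000 = 8.038 mg/L.

(b) Volume: 499 m³ = 499,000 L.
(b) Alkalinity to neutralize: (218 − 108) = 110 mg/L as CaCO₃ × 499,000 L = 54,890 g as CaCO₃.
(b) Equivalents of H⁺ required: 54,890 ÷ 50 g/eq = 1098 eq = 1098 mol NaHSO₄.
(b) Mass of NaHSO₄: 1098 × 120.1 = 131,800 g.

(a) 8.04 ppm; (b) 132 kg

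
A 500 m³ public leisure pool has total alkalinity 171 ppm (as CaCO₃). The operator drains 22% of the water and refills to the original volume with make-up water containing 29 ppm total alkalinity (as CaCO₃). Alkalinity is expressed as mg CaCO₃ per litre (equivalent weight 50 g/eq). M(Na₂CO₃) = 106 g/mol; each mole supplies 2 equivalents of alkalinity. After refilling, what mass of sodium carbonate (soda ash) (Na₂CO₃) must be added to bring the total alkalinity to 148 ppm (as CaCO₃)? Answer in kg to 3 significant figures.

Volume: 500 m³ = 500,000 L.
After draining 22% and refilling: 171 × 0.78 + 29 × 0.22 = 139.76 ppm.
Deficit to target: 148 − 139.76 = 8.24 mg/L.
As CaCO₃: 8.24 mg/L × 500,000 L = 4120 g; ÷ 50 g/eq ÷ 2 = 41.2 mol Na₂CO₃.
Mass: 41.2 × 106 = 4367 g.

4.37 kg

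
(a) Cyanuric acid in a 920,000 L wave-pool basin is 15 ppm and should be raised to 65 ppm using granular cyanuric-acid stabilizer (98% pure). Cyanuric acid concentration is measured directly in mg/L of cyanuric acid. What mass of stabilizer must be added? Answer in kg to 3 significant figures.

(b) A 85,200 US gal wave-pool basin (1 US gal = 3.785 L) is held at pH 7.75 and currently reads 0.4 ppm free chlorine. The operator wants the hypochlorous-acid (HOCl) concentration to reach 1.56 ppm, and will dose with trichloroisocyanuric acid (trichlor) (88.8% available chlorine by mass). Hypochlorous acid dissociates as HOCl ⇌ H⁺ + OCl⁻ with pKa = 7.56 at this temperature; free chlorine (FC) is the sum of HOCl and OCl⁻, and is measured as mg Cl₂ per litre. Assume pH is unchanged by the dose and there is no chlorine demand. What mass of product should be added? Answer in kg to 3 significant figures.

(a) 46.9 kg; (b) 1.30 kg

(a) CYA to add: (65 − 15) = 50 mg/L × 920,000 L = 46,000 g cyanuric acid.
(a) At 98% purity: 46,000 / 0.98 = 46,940 g product.

(b) Volume: 85,200 US gal × 3.785 L/gal = 322,482 L.
(b) [OCl⁻]/[HOCl] = 10^(pH − pKa) = 10^(7.75 − 7.56) = 1.549; fraction as HOCl = 1/(1 + 1.549) = 0.3923.
(b) Free chlorine required for 1.56 ppm HOCl: 1.56 / 0.3923 = 3.976 ppm.
(b) FC to add: 3.976 − 0.4 = 3.576 mg/L as Cl₂.
(b) Cl₂ equivalent: 3.576 mg/L × 322,482 L = 1153 g.
(b) Product at 88.8% available Cl: 1153 / 0.888 = 1299 g.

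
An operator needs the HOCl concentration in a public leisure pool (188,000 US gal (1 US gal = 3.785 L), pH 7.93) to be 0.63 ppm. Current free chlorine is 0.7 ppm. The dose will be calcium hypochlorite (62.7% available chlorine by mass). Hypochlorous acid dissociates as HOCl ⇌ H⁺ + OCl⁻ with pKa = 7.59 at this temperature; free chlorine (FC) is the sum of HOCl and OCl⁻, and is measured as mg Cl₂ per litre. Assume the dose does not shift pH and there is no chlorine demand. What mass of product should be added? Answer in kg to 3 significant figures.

Volume: 188,000 US gal × 3.785 L/gal = 711,580 L.
[OCl⁻]/[HOCl] = 10^(pH − pKa) = 10^(7.93 − 7.59) = 2.188; fraction as HOCl = 1/(1 + 2.188) = 0.3137.
Free chlorine required for 0.63 ppm HOCl: 0.63 / 0.3137 = 2.008 ppm.
FC to add: 2.008 − 0.7 = 1.308 mg/L as Cl₂.
Cl₂ equivalent: 1.308 mg/L × 711,580 L = 931 g.
Product at 62.7% available Cl: 931 / 0.627 = 1485 g.

1.48 kg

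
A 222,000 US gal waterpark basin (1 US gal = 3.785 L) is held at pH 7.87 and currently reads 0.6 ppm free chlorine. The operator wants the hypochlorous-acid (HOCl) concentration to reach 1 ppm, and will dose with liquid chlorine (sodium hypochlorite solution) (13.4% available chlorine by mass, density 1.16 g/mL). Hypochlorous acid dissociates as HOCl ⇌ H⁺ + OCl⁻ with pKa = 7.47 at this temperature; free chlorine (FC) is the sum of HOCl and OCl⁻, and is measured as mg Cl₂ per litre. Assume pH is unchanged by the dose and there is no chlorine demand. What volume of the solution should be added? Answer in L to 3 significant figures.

Volume: 222,000 US gal × 3.785 L/gal = 840,270 L.
[OCl⁻]/[HOCl] = 10^(pH − pKa) = 10^(7.87 − 7.47) = 2.512; fraction as HOCl = 1/(1 + 2.512) = 0.2847.
Free chlorine required for 1 ppm HOCl: 1 / 0.2847 = 3.512 ppm.
FC to add: 3.512 − 0.6 = 2.912 mg/L as Cl₂.
Cl₂ equivalent: 2.912 mg/L × 840,270 L = 2447 g.
Product at 13.4% available Cl: 2447 / 0.134 = 18,260 g.
Volume: 18,260 g ÷ 1.16 g/mL = 15,740 mL.

15.7 L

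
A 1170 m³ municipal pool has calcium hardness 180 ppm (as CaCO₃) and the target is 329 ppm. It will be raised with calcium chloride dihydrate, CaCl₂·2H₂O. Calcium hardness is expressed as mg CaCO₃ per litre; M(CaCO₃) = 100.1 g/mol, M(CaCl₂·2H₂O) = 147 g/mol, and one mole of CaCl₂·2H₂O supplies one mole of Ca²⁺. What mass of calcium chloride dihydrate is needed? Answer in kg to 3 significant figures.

Volume: 1170 m³ = 1,170,000 L.
Hardness to add: (329 − 180) = 149 mg/L as CaCO₃ × 1,170,000 L = 174,300 g as CaCO₃.
Moles of Ca²⁺ (1 mol Ca²⁺ ≡ 1 mol CaCO₃): 174,300 / 100.1 g/mol = 1742 mol.
Mass of CaCl₂·2H₂O: 1742 × 147 = 256,000 g.

256 kg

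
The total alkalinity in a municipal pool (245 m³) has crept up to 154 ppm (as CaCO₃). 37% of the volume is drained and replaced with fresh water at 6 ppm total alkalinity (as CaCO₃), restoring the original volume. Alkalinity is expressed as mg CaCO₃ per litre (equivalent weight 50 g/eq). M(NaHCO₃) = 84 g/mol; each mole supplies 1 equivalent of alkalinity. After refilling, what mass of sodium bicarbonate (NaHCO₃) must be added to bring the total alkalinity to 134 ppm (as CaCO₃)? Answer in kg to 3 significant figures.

14.3 kg

Volume: 245 m³ = 245,000 L.
After draining 37% and refilling: 154 × 0.63 + 6 × 0.37 = 99.24 ppm.
Deficit to target: 134 − 99.24 = 34.76 mg/L.
As CaCO₃: 34.76 mg/L × 245,000 L = 8516 g; ÷ 50 g/eq ÷ 1 = 170.3 mol NaHCO₃.
Mass: 170.3 × 84 = 14,310 g.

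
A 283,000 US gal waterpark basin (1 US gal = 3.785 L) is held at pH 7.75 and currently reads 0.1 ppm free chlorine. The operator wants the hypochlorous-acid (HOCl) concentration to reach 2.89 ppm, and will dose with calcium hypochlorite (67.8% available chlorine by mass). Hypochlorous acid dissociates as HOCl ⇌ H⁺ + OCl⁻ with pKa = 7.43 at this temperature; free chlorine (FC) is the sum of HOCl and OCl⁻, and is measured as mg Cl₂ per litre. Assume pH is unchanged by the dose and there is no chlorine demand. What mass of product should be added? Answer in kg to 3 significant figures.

13.9 kg

Volume: 283,000 US gal × 3.785 L/gal = 1,071,155 L.
[OCl⁻]/[HOCl] = 10^(pH − pKa) = 10^(7.75 − 7.43) = 2.089; fraction as HOCl = 1/(1 + 2.089) = 0.3237.
Free chlorine required for 2.89 ppm HOCl: 2.89 / 0.3237 = 8.928 ppm.
FC to add: 8.928 − 0.1 = 8.828 mg/L as Cl₂.
Cl₂ equivalent: 8.828 mg/L × 1,071,155 L = 9456 g.
Product at 67.8% available Cl: 9456 / 0.678 = 13,950 g.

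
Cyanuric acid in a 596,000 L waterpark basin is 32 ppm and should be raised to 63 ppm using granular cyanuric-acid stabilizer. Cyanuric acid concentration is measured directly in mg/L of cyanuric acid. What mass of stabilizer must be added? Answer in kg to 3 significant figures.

18.5 kg

CYA to add: (63 − 32) = 31 mg/L × 596,000 L = 18,480 g cyanuric acid.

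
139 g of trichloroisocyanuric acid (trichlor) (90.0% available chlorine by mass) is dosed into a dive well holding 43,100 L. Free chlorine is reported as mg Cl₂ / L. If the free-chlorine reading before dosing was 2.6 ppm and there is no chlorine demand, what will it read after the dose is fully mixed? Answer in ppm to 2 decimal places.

5.50 ppm

Available chlorine delivered: 139 g × 0.9 = 125.1 g as Cl₂.
Concentration rise: 125.1 g / 43,100 L = 2.903 mg/L = 2.90 ppm.
Final FC: 2.6 + 2.90 = 5.50 ppm.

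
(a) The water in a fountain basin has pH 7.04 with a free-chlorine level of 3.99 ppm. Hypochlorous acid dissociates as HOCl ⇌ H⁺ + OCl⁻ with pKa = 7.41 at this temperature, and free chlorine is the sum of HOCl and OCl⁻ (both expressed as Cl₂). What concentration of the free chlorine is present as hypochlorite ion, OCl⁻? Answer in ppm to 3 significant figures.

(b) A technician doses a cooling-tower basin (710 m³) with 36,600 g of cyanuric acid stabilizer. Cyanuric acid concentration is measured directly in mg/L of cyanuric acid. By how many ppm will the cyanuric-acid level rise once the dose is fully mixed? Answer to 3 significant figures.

(a) 1.19 ppm; (b) 51.5 ppm

(a) [OCl⁻]/[HOCl] = 10^(pH − pKa) = 10^(7.04 − 7.41) = 10^-0.37 = 0.4266.
(a) Fraction as HOCl = 1 / (1 + 0.4266) = 0.701.
(a) OCl⁻ = (1 − 0.701) × 3.99 ppm = 1.193 ppm.

(b) Volume: 710 m³ = 710,000 L.
(b) Rise: 36,600 g / 710,000 L × 1000 = 51.55 mg/L.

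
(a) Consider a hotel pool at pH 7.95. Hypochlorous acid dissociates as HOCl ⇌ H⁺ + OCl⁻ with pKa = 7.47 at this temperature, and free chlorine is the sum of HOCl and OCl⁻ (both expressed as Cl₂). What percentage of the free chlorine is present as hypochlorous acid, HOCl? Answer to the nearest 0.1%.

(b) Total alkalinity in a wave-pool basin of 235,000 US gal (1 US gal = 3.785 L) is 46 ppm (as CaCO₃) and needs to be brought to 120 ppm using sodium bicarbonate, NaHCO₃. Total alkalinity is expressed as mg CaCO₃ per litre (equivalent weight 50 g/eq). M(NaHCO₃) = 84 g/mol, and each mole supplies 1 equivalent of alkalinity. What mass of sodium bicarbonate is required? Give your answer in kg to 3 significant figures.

(a) 24.9%; (b) 111 kg

(a) [OCl⁻]/[HOCl] = 10^(pH − pKa) = 10^(7.95 − 7.47) = 10^0.48 = 3.02.
(a) Fraction as HOCl = 1 / (1 + 3.02) = 0.2488.

(b) Volume: 235,000 US gal × 3.785 L/gal = 889,475 L.
(b) Alkalinity to add: (120 − 46) = 74 mg/L as CaCO₃ × 889,475 L = 65,820 g as CaCO₃.
(b) Equivalents: 65,820 g ÷ 50 g/eq = 1316 eq.
(b) NaHCO₃ supplies 1 eq per mole → 1316 mol.
(b) Mass: 1316 mol × 84 g/mol = 110,600 g.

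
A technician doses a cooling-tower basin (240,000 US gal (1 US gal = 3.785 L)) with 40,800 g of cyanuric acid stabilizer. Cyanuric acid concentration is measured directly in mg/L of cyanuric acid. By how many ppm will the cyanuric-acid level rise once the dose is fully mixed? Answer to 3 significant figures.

Volume: 240,000 US gal × 3.785 L/gal = 908,400 L.
Rise: 40,800 g / 908,400 L × 1000 = 44.91 mg/L.

44.9 ppm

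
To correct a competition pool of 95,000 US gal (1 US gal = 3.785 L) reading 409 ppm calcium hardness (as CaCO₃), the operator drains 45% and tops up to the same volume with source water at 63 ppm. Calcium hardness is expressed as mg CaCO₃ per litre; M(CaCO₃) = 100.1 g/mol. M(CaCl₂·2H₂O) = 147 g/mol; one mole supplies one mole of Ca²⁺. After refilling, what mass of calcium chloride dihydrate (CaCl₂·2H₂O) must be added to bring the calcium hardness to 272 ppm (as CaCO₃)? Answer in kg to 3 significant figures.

9.87 kg

Volume: 95,000 US gal × 3.785 L/gal = 359,575 L.
After draining 45% and refilling: 409 × 0.55 + 63 × 0.45 = 253.3 ppm.
Deficit to target: 272 − 253.3 = 18.7 mg/L.
As CaCO₃: 18.7 mg/L × 359,575 L = 6724 g; ÷ 100.1 = 67.17 mol Ca²⁺.
Mass: 67.17 × 147 = 9874 g.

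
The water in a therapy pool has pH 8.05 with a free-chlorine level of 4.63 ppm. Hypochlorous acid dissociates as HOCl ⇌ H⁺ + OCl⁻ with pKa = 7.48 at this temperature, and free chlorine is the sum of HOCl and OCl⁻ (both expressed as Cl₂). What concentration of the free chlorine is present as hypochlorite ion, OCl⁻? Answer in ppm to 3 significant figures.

3.65 ppm

[OCl⁻]/[HOCl] = 10^(pH − pKa) = 10^(8.05 − 7.48) = 10^0.57 = 3.715.
Fraction as HOCl = 1 / (1 + 3.715) = 0.2121.
OCl⁻ = (1 − 0.2121) × 4.63 ppm = 3.648 ppm.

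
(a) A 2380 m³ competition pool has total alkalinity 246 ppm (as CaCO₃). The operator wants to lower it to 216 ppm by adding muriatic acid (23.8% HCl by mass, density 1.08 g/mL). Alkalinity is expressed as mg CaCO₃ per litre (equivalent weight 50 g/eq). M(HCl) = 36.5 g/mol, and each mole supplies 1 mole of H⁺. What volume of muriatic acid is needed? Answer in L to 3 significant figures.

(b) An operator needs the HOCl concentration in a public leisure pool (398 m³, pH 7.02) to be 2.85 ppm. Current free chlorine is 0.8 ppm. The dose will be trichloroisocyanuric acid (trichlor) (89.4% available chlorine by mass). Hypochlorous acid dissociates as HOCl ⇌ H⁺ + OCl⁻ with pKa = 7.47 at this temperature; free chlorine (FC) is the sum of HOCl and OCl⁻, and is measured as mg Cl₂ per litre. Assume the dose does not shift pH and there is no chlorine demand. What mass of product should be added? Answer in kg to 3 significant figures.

(a) 203 L; (b) 1.36 kg

(a) Volume: 2380 m³ = 2,380,000 L.
(a) Alkalinity to neutralize: (246 − 216) = 30 mg/L as CaCO₃ × 2,380,000 L = 71,400 g as CaCO₃.
(a) Equivalents of H⁺ required: 71,400 ÷ 50 g/eq = 1428 eq = 1428 mol HCl.
(a) Mass of HCl: 1428 × 36.5 = 52,120 g.
(a) Mass of 23.8% solution: 52,120 / 0.238 = 219,000 g.
(a) Volume: 219,000 g ÷ 1.08 g/mL = 202,800 mL.

(b) Volume: 398 m³ = 398,000 L.
(b) [OCl⁻]/[HOCl] = 10^(pH − pKa) = 10^(7.02 − 7.47) = 0.3548; fraction as HOCl = 1/(1 + 0.3548) = 0.7381.
(b) Free chlorine required for 2.85 ppm HOCl: 2.85 / 0.7381 = 3.861 ppm.
(b) FC to add: 3.861 − 0.8 = 3.061 mg/L as Cl₂.
(b) Cl₂ equivalent: 3.061 mg/L × 398,000 L = 1218 g.
(b) Product at 89.4% available Cl: 1218 / 0.894 = 1363 g.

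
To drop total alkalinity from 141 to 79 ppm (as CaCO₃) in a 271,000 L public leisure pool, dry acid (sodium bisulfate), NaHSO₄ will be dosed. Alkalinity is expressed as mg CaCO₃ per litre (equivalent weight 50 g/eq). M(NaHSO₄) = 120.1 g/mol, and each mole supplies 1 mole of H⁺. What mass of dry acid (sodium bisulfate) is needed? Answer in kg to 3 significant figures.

40.4 kg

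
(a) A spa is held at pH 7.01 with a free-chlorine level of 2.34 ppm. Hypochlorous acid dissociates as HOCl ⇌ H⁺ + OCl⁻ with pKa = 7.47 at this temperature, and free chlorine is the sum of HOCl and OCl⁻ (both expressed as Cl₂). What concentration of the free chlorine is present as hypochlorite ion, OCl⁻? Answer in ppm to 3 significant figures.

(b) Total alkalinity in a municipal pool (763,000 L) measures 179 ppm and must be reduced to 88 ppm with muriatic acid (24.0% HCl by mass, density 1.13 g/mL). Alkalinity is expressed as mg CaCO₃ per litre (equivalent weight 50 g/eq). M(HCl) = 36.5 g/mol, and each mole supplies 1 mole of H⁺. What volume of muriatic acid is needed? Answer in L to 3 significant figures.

(a) [OCl⁻]/[HOCl] = 10^(pH − pKa) = 10^(7.01 − 7.47) = 10^-0.46 = 0.3467.
(a) Fraction as HOCl = 1 / (1 + 0.3467) = 0.7425.
(a) OCl⁻ = (1 − 0.7425) × 2.34 ppm = 0.6025 ppm.

(b) Alkalinity to neutralize: (179 − 88) = 91 mg/L as CaCO₃ × 763,000 L = 69,430 g as CaCO₃.
(b) Equivalents of H⁺ required: 69,430 ÷ 50 g/eq = 1389 eq = 1389 mol HCl.
(b) Mass of HCl: 1389 × 36.5 = 50,690 g.
(b) Mass of 24.0% solution: 50,690 / 0.24 = 211,200 g.
(b) Volume: 211,200 g ÷ 1.13 g/mL = 186,900 mL.

(a) 0.602 ppm; (b) 187 L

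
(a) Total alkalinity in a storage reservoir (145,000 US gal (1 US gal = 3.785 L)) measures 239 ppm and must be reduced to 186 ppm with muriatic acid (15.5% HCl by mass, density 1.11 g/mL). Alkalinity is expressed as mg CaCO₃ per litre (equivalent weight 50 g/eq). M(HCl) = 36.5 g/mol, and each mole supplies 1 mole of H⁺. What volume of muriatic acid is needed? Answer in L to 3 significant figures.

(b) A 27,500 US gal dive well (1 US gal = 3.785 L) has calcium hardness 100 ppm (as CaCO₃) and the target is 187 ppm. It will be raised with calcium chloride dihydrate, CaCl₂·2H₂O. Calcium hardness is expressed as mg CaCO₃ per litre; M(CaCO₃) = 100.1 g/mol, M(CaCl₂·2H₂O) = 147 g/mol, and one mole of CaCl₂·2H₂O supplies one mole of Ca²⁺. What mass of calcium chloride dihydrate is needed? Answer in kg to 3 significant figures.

(a) 123 L; (b) 13.3 kg

(a) Volume: 145,000 US gal × 3.785 L/gal = 548,825 L.
(a) Alkalinity to neutralize: (239 − 186) = 53 mg/L as CaCO₃ × 548,825 L = 29,090 g as CaCO₃.
(a) Equivalents of H⁺ required: 29,090 ÷ 50 g/eq = 581.8 eq = 581.8 mol HCl.
(a) Mass of HCl: 581.8 × 36.5 = 21,230 g.
(a) Mass of 15.5% solution: 21,230 / 0.155 = 137,000 g.
(a) Volume: 137,000 g ÷ 1.11 g/mL = 123,400 mL.

(b) Volume: 27,500 US gal × 3.785 L/gal = 104,088 L.
(b) Hardness to add: (187 − 100) = 87 mg/L as CaCO₃ × 104,088 L = 9056 g as CaCO₃.
(b) Moles of Ca²⁺ (1 mol Ca²⁺ ≡ 1 mol CaCO₃): 9056 / 100.1 g/mol = 90.47 mol.
(b) Mass of CaCl₂·2H₂O: 90.47 × 147 = 13,300 g.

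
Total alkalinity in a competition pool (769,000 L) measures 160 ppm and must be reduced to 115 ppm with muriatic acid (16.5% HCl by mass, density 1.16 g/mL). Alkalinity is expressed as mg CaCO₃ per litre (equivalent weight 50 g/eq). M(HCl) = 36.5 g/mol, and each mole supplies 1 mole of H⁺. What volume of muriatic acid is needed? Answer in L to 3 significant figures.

Alkalinity to neutralize: (160 − 115) = 45 mg/L as CaCO₃ × 769,000 L = 34,600 g as CaCO₃.
Equivalents of H⁺ required: 34,600 ÷ 50 g/eq = 692.1 eq = 692.1 mol HCl.
Mass of HCl: 692.1 × 36.5 = 25,260 g.
Mass of 16.5% solution: 25,260 / 0.165 = 153,100 g.
Volume: 153,100 g ÷ 1.16 g/mL = 132,000 mL.

132 L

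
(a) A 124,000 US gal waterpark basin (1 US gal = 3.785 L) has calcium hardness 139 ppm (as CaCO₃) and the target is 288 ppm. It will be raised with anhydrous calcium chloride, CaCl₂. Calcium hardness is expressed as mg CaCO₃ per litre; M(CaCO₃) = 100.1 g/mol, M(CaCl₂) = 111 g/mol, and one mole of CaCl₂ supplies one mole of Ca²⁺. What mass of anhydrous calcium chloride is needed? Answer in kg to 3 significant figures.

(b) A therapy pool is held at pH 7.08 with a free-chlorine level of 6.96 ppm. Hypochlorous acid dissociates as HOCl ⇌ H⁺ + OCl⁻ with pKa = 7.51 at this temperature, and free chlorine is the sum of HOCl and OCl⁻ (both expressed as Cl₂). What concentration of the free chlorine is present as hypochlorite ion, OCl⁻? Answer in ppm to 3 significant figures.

(a) 77.5 kg; (b) 1.89 ppm

(a) Volume: 124,000 US gal × 3.785 L/gal = 469,340 L.
(a) Hardness to add: (288 − 139) = 149 mg/L as CaCO₃ × 469,340 L = 69,930 g as CaCO₃.
(a) Moles of Ca²⁺ (1 mol Ca²⁺ ≡ 1 mol CaCO₃): 69,930 / 100.1 g/mol = 698.6 mol.
(a) Mass of CaCl₂: 698.6 × 111 = 77,550 g.

(b) [OCl⁻]/[HOCl] = 10^(pH − pKa) = 10^(7.08 − 7.51) = 10^-0.43 = 0.3715.
(b) Fraction as HOCl = 1 / (1 + 0.3715) = 0.7291.
(b) OCl⁻ = (1 − 0.7291) × 6.96 ppm = 1.885 ppm.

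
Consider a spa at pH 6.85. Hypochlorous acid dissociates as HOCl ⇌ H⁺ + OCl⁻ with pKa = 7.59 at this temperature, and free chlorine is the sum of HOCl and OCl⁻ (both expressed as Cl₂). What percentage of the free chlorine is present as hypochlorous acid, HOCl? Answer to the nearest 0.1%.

[OCl⁻]/[HOCl] = 10^(pH − pKa) = 10^(6.85 − 7.59) = 10^-0.74 = 0.182.
Fraction as HOCl = 1 / (1 + 0.182) = 0.846.

84.6%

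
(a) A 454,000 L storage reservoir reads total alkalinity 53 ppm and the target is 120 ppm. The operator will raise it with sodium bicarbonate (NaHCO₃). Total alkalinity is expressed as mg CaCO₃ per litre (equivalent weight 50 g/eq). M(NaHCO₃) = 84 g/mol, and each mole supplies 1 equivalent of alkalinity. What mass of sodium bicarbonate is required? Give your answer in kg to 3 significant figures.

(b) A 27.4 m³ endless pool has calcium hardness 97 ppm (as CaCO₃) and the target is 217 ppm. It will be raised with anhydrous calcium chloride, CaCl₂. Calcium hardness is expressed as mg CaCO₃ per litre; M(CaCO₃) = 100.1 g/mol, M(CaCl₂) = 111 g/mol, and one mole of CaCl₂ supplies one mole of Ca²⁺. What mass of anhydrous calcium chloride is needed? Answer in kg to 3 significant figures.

(a) Alkalinity to add: (120 − 53) = 67 mg/L as CaCO₃ × 454,000 L = 30,420 g as CaCO₃.
(a) Equivalents: 30,420 g ÷ 50 g/eq = 608.4 eq.
(a) NaHCO₃ supplies 1 eq per mole → 608.4 mol.
(a) Mass: 608.4 mol × 84 g/mol = 51,100 g.

(b) Volume: 27.4 m³ = 27,400 L.
(b) Hardness to add: (217 − 97) = 120 mg/L as CaCO₃ × 27,400 L = 3288 g as CaCO₃.
(b) Moles of Ca²⁺ (1 mol Ca²⁺ ≡ 1 mol CaCO₃): 3288 / 100.1 g/mol = 32.85 mol.
(b) Mass of CaCl₂: 32.85 × 111 = 3646 g.

(a) 51.1 kg; (b) 3.65 kg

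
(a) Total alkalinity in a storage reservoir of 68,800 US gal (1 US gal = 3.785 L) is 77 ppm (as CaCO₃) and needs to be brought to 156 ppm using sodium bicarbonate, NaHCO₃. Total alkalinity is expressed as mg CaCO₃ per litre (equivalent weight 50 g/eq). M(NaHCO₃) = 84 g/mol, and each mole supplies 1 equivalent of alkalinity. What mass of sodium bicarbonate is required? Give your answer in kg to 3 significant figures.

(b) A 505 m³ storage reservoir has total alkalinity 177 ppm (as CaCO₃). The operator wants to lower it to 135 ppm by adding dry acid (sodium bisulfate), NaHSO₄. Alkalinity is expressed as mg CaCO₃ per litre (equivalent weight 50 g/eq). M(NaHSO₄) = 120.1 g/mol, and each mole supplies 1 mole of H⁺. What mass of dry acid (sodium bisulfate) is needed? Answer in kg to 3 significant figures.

(a) Volume: 68,800 US gal × 3.785 L/gal = 260,408 L.
(a) Alkalinity to add: (156 − 77) = 79 mg/L as CaCO₃ × 260,408 L = 20,570 g as CaCO₃.
(a) Equivalents: 20,570 g ÷ 50 g/eq = 411.4 eq.
(a) NaHCO₃ supplies 1 eq per mole → 411.4 mol.
(a) Mass: 411.4 mol × 84 g/mol = 34,560 g.

(b) Volume: 505 m³ = 505,000 L.
(b) Alkalinity to neutralize: (177 − 135) = 42 mg/L as CaCO₃ × 505,000 L = 21,210 g as CaCO₃.
(b) Equivalents of H⁺ required: 21,210 ÷ 50 g/eq = 424.2 eq = 424.2 mol NaHSO₄.
(b) Mass of NaHSO₄: 424.2 × 120.1 = 50,950 g.

(a) 34.6 kg; (b) 50.9 kg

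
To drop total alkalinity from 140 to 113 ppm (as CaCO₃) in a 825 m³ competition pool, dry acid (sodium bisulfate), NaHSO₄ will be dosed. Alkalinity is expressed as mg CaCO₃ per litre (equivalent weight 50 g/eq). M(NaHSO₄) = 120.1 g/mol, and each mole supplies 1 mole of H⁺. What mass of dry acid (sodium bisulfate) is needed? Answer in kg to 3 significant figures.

53.5 kg

Volume: 825 m³ = 825,000 L.
Alkalinity to neutralize: (140 − 113) = 27 mg/L as CaCO₃ × 825,000 L = 22,280 g as CaCO₃.
Equivalents of H⁺ required: 22,280 ÷ 50 g/eq = 445.5 eq = 445.5 mol NaHSO₄.
Mass of NaHSO₄: 445.5 × 120.1 = 53,500 g.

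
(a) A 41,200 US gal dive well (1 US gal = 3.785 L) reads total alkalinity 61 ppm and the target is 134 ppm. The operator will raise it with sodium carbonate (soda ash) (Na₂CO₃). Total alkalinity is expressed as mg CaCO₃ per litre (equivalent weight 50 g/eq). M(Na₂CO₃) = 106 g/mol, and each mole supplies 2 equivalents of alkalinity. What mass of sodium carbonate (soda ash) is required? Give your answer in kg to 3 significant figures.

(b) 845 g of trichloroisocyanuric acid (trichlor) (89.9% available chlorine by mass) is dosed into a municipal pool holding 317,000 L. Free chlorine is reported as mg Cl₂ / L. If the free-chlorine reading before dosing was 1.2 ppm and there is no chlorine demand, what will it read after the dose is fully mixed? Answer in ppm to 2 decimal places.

(a) 12.1 kg; (b) 3.60 ppm

(a) Volume: 41,200 US gal × 3.785 L/gal = 155,942 L.
(a) Alkalinity to add: (134 − 61) = 73 mg/L as CaCO₃ × 155,942 L = 11,380 g as CaCO₃.
(a) Equivalents: 11,380 g ÷ 50 g/eq = 227.7 eq.
(a) Each mole of Na₂CO₃ supplies 2 eq, so 227.7 / 2 = 113.8 mol.
(a) Mass: 113.8 mol × 106 g/mol = 12,070 g.

(b) Available chlorine delivered: 845 g × 0.899 = 759.7 g as Cl₂.
(b) Concentration rise: 759.7 g / 317,000 L = 2.396 mg/L = 2.40 ppm.
(b) Final FC: 1.2 + 2.40 = 3.60 ppm.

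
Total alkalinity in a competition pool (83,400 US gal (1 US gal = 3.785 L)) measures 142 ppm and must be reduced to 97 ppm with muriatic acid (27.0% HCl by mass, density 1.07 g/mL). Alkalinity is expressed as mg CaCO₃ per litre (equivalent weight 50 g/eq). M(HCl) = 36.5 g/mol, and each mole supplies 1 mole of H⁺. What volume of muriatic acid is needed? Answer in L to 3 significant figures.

Volume: 83,400 US gal × 3.785 L/gal = 315,669 L.
Alkalinity to neutralize: (142 − 97) = 45 mg/L as CaCO₃ × 315,669 L = 14,210 g as CaCO₃.
Equivalents of H⁺ required: 14,210 ÷ 50 g/eq = 284.1 eq = 284.1 mol HCl.
Mass of HCl: 284.1 × 36.5 = 10,370 g.
Mass of 27.0% solution: 10,370 / 0.27 = 38,410 g.
Volume: 38,410 g ÷ 1.07 g/mL = 35,890 mL.

35.9 L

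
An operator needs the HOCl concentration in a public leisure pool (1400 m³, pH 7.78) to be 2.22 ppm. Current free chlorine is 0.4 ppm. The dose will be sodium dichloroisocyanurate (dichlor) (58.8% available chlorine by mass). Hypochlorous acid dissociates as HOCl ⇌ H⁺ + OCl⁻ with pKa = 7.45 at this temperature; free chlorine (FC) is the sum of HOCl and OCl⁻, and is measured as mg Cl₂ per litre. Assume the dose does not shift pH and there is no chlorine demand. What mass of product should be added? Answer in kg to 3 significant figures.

Volume: 1400 m³ = 1,400,000 L.
[OCl⁻]/[HOCl] = 10^(pH − pKa) = 10^(7.78 − 7.45) = 2.138; fraction as HOCl = 1/(1 + 2.138) = 0.3187.
Free chlorine required for 2.22 ppm HOCl: 2.22 / 0.3187 = 6.966 ppm.
FC to add: 6.966 − 0.4 = 6.566 mg/L as Cl₂.
Cl₂ equivalent: 6.566 mg/L × 1,400,000 L = 9193 g.
Product at 58.8% available Cl: 9193 / 0.588 = 15,630 g.

15.6 kg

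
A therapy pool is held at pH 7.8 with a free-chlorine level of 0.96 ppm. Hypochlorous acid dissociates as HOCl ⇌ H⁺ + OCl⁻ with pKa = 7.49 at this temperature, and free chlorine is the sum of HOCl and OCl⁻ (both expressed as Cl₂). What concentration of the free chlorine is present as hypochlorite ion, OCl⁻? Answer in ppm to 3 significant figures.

0.644 ppm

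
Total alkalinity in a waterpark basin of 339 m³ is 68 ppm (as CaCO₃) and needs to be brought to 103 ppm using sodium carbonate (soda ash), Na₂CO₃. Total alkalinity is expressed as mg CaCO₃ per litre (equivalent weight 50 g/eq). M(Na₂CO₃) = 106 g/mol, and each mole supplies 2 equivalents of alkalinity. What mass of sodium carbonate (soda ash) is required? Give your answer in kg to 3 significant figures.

Volume: 339 m³ = 339,000 L.
Alkalinity to add: (103 − 68) = 35 mg/L as CaCO₃ × 339,000 L = 11,860 g as CaCO₃.
Equivalents: 11,860 g ÷ 50 g/eq = 237.3 eq.
Each mole of Na₂CO₃ supplies 2 eq, so 237.3 / 2 = 118.7 mol.
Mass: 118.7 mol × 106 g/mol = 12,580 g.

12.6 kg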